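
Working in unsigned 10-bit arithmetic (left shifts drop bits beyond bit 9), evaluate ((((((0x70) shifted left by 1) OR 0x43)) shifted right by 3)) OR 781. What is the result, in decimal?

0x70 = 0001110000
→ shifted left by 1 (mod 2^10) → 0011100000 = 224
0x43 = 0001000011
→ OR → 0011100011 = 227
→ shifted right by 3 → 0000011100 = 28
781 = 1100001101
→ OR → 1100011101 = 797

797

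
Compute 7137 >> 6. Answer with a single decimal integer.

111

7137 = 1101111100001
shift right by 6 → 0000001101111 = 111
(equivalently, floor(7137 / 64))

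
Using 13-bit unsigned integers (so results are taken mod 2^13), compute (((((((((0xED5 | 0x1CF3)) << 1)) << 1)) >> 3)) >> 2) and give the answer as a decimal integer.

222

0xED5 = 0111011010101
0x1CF3 = 1110011110011
→ | → 1111011110111 = 7927
→ << 1 (mod 2^13) → 1110111101110 = 7662
→ << 1 (mod 2^13) → 1101111011100 = 7132
→ >> 3 → 0001101111011 = 891
→ >> 2 → 0000011011110 = 222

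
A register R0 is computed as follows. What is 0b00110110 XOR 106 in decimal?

92

a = 0110110
106 = 1101010
XOR → 1011100 = 92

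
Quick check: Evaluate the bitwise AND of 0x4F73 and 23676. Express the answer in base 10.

0x4F73 = 100111101110011
23676 = 101110001111100
AND → 100110001110000 = 19568

19568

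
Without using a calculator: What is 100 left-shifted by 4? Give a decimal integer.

1600

100 = 00001100100
shift left by 4 → 11001000000 = 1600
(equivalently, 100 × 2^4 = 100 × 16)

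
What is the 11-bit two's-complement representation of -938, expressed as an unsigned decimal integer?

938 in 11 bits: 01110101010
Invert: 10001010101
Add 1:  10001010110 = 1110
(Check: 2^11 - 938 = 2048 - 938 = 1110.)

1110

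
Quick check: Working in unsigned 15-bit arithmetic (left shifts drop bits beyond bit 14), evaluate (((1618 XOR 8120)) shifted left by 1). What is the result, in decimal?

13268

1618 = 000011001010010
8120 = 001111110111000
→ XOR → 001100111101010 = 6634
→ shifted left by 1 (mod 2^15) → 011001111010100 = 13268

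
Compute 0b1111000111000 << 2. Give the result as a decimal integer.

30944

x = 001111000111000
shift left by 2 → 111100011100000 = 30944
(equivalently, 7736 × 2^2 = 7736 × 4)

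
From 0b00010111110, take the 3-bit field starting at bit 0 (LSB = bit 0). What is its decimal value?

6

v = 00010111110
Shift right by 0: 00010111110
Mask low 3 bits: 110 = 6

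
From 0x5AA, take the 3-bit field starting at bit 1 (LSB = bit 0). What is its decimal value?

5

v = 010110101010
Shift right by 1: 01011010101
Mask low 3 bits: 101 = 5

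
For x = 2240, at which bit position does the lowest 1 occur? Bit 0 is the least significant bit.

2240 = 100011000000
Trailing zeros: 6, so the lowest set bit is bit 6 (value 64).

6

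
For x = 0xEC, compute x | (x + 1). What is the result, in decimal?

237

x = 11101100 = 236
x + 1 = 11101101
OR    = 11101101 = 237
(x | (x + 1) sets the lowest cleared bit.)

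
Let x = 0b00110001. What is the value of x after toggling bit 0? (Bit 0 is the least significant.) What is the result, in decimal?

x = 00110001
bit 0 is currently 1; toggle it via x ^ (1 << 0) = x ^ 1
→ 00110000 = 48

48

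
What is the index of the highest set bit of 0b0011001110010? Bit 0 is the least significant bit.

10

0b0011001110010 = 11001110010
The topmost 1 is at position 10 (since 2^10 = 1024 ≤ 1650 < 2048).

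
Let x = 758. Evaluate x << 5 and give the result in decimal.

24256

758 = 000001011110110
shift left by 5 → 101111011000000 = 24256
(equivalently, 758 × 2^5 = 758 × 32)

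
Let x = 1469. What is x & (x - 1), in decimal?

1468

x = 10110111101 = 1469
x - 1 = 10110111100
AND   = 10110111100 = 1468
(x & (x - 1) clears the lowest set bit of x.)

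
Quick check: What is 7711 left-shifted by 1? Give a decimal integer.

7711 = 01111000011111
shift left by 1 → 11110000111110 = 15422
(equivalently, 7711 × 2^1 = 7711 × 2)

15422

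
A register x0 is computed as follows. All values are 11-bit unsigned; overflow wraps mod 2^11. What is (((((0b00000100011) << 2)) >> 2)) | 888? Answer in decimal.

0b00000100011 = 00000100011
→ << 2 (mod 2^11) → 00010001100 = 140
→ >> 2 → 00000100011 = 35
888 = 01101111000
→ | → 01101111011 = 891

891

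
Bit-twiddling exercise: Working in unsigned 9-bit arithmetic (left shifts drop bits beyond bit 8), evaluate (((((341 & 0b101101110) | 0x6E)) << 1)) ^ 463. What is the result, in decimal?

275

341 = 101010101
0b101101110 = 101101110
→ & → 101000100 = 324
0x6E = 001101110
→ | → 101101110 = 366
→ << 1 (mod 2^9) → 011011100 = 220
463 = 111001111
→ ^ → 100010011 = 275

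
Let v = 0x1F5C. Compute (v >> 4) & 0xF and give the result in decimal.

v = 001111101011100
Shift right by 4: 00111110101
Mask low 4 bits: 0101 = 5

5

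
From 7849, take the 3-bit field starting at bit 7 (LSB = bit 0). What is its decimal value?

v = 1111010101001
Shift right by 7: 111101
Mask low 3 bits: 101 = 5

5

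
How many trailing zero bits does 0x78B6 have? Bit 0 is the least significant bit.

0x78B6 = 111100010110110
Trailing zeros: 1, so the lowest set bit is bit 1 (value 2).

1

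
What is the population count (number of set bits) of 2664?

2664 = 101001101000
Count the 1s: 1 + 1 + 1 + 1 + 1 = 5

5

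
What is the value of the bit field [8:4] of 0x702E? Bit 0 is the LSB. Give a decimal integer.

v = 0111000000101110
Shift right by 4: 011100000010
Mask low 5 bits: 00010 = 2

2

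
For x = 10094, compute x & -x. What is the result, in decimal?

x = 10011101101110 = 10094
-x (two's complement) = …01100010010010
AND   = 00000000000010 = 2
(x & -x isolates the lowest set bit of x.)

2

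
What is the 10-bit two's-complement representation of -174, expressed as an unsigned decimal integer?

850

174 in 10 bits: 0010101110
Invert: 1101010001
Add 1:  1101010010 = 850
(Check: 2^10 - 174 = 1024 - 174 = 850.)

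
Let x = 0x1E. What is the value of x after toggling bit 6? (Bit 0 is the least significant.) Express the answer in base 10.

x = 00000011110
bit 6 is currently 0; toggle it via x ^ (1 << 6) = x ^ 64
→ 00001011110 = 94

94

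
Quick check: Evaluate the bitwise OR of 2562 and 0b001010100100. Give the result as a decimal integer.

2726

2562 = 101000000010
b = 001010100100
 OR → 101010100110 = 2726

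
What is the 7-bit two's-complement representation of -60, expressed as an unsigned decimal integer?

60 in 7 bits: 0111100
Invert: 1000011
Add 1:  1000100 = 68
(Check: 2^7 - 60 = 128 - 60 = 68.)

68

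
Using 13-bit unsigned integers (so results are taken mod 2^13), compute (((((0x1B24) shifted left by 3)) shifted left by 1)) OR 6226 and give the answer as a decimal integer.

0x1B24 = 1101100100100
→ shifted left by 3 (mod 2^13) → 1100100100000 = 6432
→ shifted left by 1 (mod 2^13) → 1001001000000 = 4672
6226 = 1100001010010
→ OR → 1101001010010 = 6738

6738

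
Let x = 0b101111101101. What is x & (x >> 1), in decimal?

x = 101111101101 = 3053
x>>1 = 010111110110
AND  = 000111100100 = 484
(x & (x >> 1) has a 1 wherever x has two consecutive 1 bits.)

484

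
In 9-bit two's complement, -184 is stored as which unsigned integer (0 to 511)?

328

184 in 9 bits: 010111000
Invert: 101000111
Add 1:  101001000 = 328
(Check: 2^9 - 184 = 512 - 184 = 328.)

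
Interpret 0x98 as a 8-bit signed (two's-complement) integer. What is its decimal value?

pattern = 10011000 (MSB is 1 ⇒ negative)
Invert: 01100111, add 1 → 01101000 = 104, so the value is -104.
(Equivalently: 152 - 2^8 = 152 - 256 = -104.)

-104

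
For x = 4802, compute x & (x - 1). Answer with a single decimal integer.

x = 1001011000010 = 4802
x - 1 = 1001011000001
AND   = 1001011000000 = 4800
(x & (x - 1) clears the lowest set bit of x.)

4800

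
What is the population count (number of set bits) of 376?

376 = 101111000
Count the 1s: 1 + 1 + 1 + 1 + 1 = 5

5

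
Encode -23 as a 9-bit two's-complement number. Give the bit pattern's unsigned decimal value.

489

23 in 9 bits: 000010111
Invert: 111101000
Add 1:  111101001 = 489
(Check: 2^9 - 23 = 512 - 23 = 489.)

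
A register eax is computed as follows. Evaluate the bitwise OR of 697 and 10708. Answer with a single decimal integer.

11261

697 = 00001010111001
10708 = 10100111010100
 OR → 10101111111101 = 11261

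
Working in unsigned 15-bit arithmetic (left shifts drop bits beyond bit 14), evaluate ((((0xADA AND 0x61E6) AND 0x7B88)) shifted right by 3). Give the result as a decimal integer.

0xADA = 000101011011010
0x61E6 = 110000111100110
→ AND → 000000011000010 = 194
0x7B88 = 111101110001000
→ AND → 000000010000000 = 128
→ shifted right by 3 → 000000000010000 = 16

16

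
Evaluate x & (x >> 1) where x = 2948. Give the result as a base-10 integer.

x = 101110000100 = 2948
x>>1 = 010111000010
AND  = 000110000000 = 384
(x & (x >> 1) has a 1 wherever x has two consecutive 1 bits.)

384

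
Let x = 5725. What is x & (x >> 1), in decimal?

524

x = 1011001011101 = 5725
x>>1 = 0101100101110
AND  = 0001000001100 = 524
(x & (x >> 1) has a 1 wherever x has two consecutive 1 bits.)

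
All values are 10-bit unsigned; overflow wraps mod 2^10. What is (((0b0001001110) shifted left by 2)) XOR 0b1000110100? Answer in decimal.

0b0001001110 = 0001001110
→ shifted left by 2 (mod 2^10) → 0100111000 = 312
0b1000110100 = 1000110100
→ XOR → 1100001100 = 780

780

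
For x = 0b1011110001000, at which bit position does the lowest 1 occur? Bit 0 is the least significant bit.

3

0b1011110001000 = 1011110001000
Trailing zeros: 3, so the lowest set bit is bit 3 (value 8).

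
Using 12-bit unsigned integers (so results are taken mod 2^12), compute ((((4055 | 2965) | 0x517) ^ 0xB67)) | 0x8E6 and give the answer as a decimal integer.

4055 = 111111010111
2965 = 101110010101
→ | → 111111010111 = 4055
0x517 = 010100010111
→ | → 111111010111 = 4055
0xB67 = 101101100111
→ ^ → 010010110000 = 1200
0x8E6 = 100011100110
→ | → 110011110110 = 3318

3318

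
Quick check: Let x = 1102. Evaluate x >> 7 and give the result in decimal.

1102 = 10001001110
shift right by 7 → 00000001000 = 8
(equivalently, floor(1102 / 128))

8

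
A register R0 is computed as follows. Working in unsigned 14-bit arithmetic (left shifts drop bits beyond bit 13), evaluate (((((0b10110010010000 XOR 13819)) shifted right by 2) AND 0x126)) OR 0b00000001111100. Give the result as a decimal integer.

126

0b10110010010000 = 10110010010000
13819 = 11010111111011
→ XOR → 01100101101011 = 6507
→ shifted right by 2 → 00011001011010 = 1626
0x126 = 00000100100110
→ AND → 00000000000010 = 2
0b00000001111100 = 00000001111100
→ OR → 00000001111110 = 126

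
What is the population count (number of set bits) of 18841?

18841 = 100100110011001
Count the 1s: 1 + 1 + 1 + 1 + 1 + 1 + 1 = 7

7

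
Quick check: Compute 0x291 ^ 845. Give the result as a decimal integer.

0x291 = 1010010001
845 = 1101001101
XOR → 0111011100 = 476

476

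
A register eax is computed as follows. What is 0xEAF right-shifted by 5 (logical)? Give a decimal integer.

117

0xEAF = 111010101111
shift right by 5 → 000001110101 = 117
(equivalently, floor(3759 / 32))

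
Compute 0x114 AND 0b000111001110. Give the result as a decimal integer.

0x114 = 100010100
b = 111001110
AND → 100000100 = 260

260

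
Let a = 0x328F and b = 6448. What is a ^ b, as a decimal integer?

0x328F = 11001010001111
6448 = 01100100110000
XOR → 10101110111111 = 11199

11199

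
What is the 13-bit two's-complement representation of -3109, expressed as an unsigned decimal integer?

5083

3109 in 13 bits: 0110000100101
Invert: 1001111011010
Add 1:  1001111011011 = 5083
(Check: 2^13 - 3109 = 8192 - 3109 = 5083.)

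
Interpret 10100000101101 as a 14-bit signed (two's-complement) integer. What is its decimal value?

-6099

pattern = 10100000101101 (MSB is 1 ⇒ negative)
Invert: 01011111010010, add 1 → 01011111010011 = 6099, so the value is -6099.
(Equivalently: 10285 - 2^14 = 10285 - 16384 = -6099.)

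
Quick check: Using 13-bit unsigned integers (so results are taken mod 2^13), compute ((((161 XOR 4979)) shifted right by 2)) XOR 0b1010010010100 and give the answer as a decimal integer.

4192

161 = 0000010100001
4979 = 1001101110011
→ XOR → 1001111010010 = 5074
→ shifted right by 2 → 0010011110100 = 1268
0b1010010010100 = 1010010010100
→ XOR → 1000001100000 = 4192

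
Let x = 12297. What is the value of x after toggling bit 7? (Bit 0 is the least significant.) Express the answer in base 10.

x = 11000000001001
bit 7 is currently 0; toggle it via x ^ (1 << 7) = x ^ 128
→ 11000010001001 = 12425

12425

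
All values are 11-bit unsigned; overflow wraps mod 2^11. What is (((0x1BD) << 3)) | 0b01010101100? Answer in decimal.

0x1BD = 00110111101
→ << 3 (mod 2^11) → 10111101000 = 1512
0b01010101100 = 01010101100
→ | → 11111101100 = 2028

2028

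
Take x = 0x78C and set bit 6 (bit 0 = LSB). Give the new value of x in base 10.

1996

x = 011110001100
bit 6 is currently 0; set it via x | (1 << 6) = x | 64
→ 011111001100 = 1996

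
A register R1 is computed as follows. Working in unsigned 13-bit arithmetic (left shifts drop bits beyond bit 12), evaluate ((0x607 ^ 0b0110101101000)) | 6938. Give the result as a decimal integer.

0x607 = 0011000000111
0b0110101101000 = 0110101101000
→ ^ → 0101101101111 = 2927
6938 = 1101100011010
→ | → 1101101111111 = 7039

7039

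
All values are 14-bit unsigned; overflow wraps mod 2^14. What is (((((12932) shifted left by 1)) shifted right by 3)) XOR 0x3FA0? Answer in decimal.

15105

12932 = 11001010000100
→ shifted left by 1 (mod 2^14) → 10010100001000 = 9480
→ shifted right by 3 → 00010010100001 = 1185
0x3FA0 = 11111110100000
→ XOR → 11101100000001 = 15105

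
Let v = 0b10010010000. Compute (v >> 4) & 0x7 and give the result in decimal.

1

v = 10010010000
Shift right by 4: 1001001
Mask low 3 bits: 001 = 1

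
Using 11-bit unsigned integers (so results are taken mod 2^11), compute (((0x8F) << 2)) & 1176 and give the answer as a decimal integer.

0x8F = 00010001111
→ << 2 (mod 2^11) → 01000111100 = 572
1176 = 10010011000
→ & → 00000011000 = 24

24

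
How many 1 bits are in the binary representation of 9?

9 = 1001
Count the 1s: 1 + 1 = 2

2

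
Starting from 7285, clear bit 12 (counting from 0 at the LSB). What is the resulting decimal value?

x = 1110001110101
bit 12 is currently 1; clear it via x & ~(1 << 12) = x & ~4096
→ 0110001110101 = 3189

3189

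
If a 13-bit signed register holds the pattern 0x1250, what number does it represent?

-3504

pattern = 1001001010000 (MSB is 1 ⇒ negative)
Invert: 0110110101111, add 1 → 0110110110000 = 3504, so the value is -3504.
(Equivalently: 4688 - 2^13 = 4688 - 8192 = -3504.)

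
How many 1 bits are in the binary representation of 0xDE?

0xDE = 11011110
Count the 1s: 1 + 1 + 1 + 1 + 1 + 1 = 6

6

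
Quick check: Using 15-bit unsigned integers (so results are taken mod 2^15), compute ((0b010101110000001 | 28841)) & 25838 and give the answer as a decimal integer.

24744

0b010101110000001 = 010101110000001
28841 = 111000010101001
→ | → 111101110101001 = 31657
25838 = 110010011101110
→ & → 110000010101000 = 24744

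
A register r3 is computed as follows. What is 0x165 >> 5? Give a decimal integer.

11

0x165 = 101100101
shift right by 5 → 000001011 = 11
(equivalently, floor(357 / 32))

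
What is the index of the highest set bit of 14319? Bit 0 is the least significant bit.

14319 = 11011111101111
The topmost 1 is at position 13 (since 2^13 = 8192 ≤ 14319 < 16384).

13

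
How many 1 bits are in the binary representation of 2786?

2786 = 101011100010
Count the 1s: 1 + 1 + 1 + 1 + 1 + 1 = 6

6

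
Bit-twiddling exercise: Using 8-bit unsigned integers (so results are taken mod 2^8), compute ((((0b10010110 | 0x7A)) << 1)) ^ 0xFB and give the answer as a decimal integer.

7

0b10010110 = 10010110
0x7A = 01111010
→ | → 11111110 = 254
→ << 1 (mod 2^8) → 11111100 = 252
0xFB = 11111011
→ ^ → 00000111 = 7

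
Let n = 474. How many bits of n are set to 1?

6

474 = 111011010
Count the 1s: 1 + 1 + 1 + 1 + 1 + 1 = 6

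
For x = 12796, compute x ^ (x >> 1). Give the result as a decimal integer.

10498

x = 11000111111100 = 12796
x>>1 = 01100011111110
XOR  = 10100100000010 = 10498
(x ^ (x >> 1) gives the standard binary-reflected Gray code of x.)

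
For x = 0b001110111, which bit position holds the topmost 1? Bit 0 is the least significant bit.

0b001110111 = 1110111
The topmost 1 is at position 6 (since 2^6 = 64 ≤ 119 < 128).

6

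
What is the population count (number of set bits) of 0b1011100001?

5

n = 1011100001
Count the 1s: 1 + 1 + 1 + 1 + 1 = 5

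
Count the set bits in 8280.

8280 = 10000001011000
Count the 1s: 1 + 1 + 1 + 1 = 4

4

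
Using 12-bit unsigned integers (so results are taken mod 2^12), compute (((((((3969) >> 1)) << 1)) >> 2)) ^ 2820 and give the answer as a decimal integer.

2276

3969 = 111110000001
→ >> 1 → 011111000000 = 1984
→ << 1 (mod 2^12) → 111110000000 = 3968
→ >> 2 → 001111100000 = 992
2820 = 101100000100
→ ^ → 100011100100 = 2276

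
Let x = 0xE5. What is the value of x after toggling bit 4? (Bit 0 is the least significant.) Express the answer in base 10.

x = 11100101
bit 4 is currently 0; toggle it via x ^ (1 << 4) = x ^ 16
→ 11110101 = 245

245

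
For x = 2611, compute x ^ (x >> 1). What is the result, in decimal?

3882

x = 101000110011 = 2611
x>>1 = 010100011001
XOR  = 111100101010 = 3882
(x ^ (x >> 1) gives the standard binary-reflected Gray code of x.)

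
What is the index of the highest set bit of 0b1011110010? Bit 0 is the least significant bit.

0b1011110010 = 1011110010
The topmost 1 is at position 9 (since 2^9 = 512 ≤ 754 < 1024).

9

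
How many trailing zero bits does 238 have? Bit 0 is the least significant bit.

238 = 11101110
Trailing zeros: 1, so the lowest set bit is bit 1 (value 2).

1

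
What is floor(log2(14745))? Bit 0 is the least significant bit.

14745 = 11100110011001
The topmost 1 is at position 13 (since 2^13 = 8192 ≤ 14745 < 16384).

13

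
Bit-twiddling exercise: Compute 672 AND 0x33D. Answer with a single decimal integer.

672 = 1010100000
0x33D = 1100111101
AND → 1000100000 = 544

544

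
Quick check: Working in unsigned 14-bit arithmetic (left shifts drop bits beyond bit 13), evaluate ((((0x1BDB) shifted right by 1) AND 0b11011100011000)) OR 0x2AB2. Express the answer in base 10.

12218

0x1BDB = 01101111011011
→ shifted right by 1 → 00110111101101 = 3565
0b11011100011000 = 11011100011000
→ AND → 00010100001000 = 1288
0x2AB2 = 10101010110010
→ OR → 10111110111010 = 12218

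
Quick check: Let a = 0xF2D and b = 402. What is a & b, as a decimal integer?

0xF2D = 111100101101
402 = 000110010010
AND → 000100000000 = 256

256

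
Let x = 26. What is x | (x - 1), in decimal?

x = 11010 = 26
x - 1 = 11001
OR    = 11011 = 27
(x | (x - 1) sets all bits below the lowest set bit.)

27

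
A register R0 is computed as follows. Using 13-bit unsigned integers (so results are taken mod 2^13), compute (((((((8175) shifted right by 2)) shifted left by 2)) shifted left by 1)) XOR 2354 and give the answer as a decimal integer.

5866

8175 = 1111111101111
→ shifted right by 2 → 0011111111011 = 2043
→ shifted left by 2 (mod 2^13) → 1111111101100 = 8172
→ shifted left by 1 (mod 2^13) → 1111111011000 = 8152
2354 = 0100100110010
→ XOR → 1011011101010 = 5866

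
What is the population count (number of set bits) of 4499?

6

4499 = 1000110010011
Count the 1s: 1 + 1 + 1 + 1 + 1 + 1 = 6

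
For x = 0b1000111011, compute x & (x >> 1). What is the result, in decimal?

25

x = 1000111011 = 571
x>>1 = 0100011101
AND  = 0000011001 = 25
(x & (x >> 1) has a 1 wherever x has two consecutive 1 bits.)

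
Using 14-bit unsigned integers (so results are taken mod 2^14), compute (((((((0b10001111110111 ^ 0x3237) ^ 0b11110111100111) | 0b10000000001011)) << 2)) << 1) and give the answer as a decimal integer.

8568

0b10001111110111 = 10001111110111
0x3237 = 11001000110111
→ ^ → 01000111000000 = 4544
0b11110111100111 = 11110111100111
→ ^ → 10110000100111 = 11303
0b10000000001011 = 10000000001011
→ | → 10110000101111 = 11311
→ << 2 (mod 2^14) → 11000010111100 = 12476
→ << 1 (mod 2^14) → 10000101111000 = 8568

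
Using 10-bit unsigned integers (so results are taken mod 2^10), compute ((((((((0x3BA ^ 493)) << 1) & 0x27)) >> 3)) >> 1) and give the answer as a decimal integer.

0x3BA = 1110111010
493 = 0111101101
→ ^ → 1001010111 = 599
→ << 1 (mod 2^10) → 0010101110 = 174
0x27 = 0000100111
→ & → 0000100110 = 38
→ >> 3 → 0000000100 = 4
→ >> 1 → 0000000010 = 2

2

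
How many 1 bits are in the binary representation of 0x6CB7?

0x6CB7 = 110110010110111
Count the 1s: 1 + 1 + 1 + 1 + 1 + 1 + 1 + 1 + 1 + 1 = 10

10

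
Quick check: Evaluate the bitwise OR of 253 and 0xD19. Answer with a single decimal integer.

253 = 000011111101
0xD19 = 110100011001
 OR → 110111111101 = 3581

3581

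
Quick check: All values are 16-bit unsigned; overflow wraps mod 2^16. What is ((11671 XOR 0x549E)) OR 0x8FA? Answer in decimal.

11671 = 0010110110010111
0x549E = 0101010010011110
→ XOR → 0111100100001001 = 30985
0x8FA = 0000100011111010
→ OR → 0111100111111011 = 31227

31227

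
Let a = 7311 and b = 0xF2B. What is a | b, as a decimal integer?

8111

7311 = 1110010001111
0xF2B = 0111100101011
 OR → 1111110101111 = 8111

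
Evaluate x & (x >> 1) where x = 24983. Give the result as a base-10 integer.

x = 110000110010111 = 24983
x>>1 = 011000011001011
AND  = 010000010000011 = 8323
(x & (x >> 1) has a 1 wherever x has two consecutive 1 bits.)

8323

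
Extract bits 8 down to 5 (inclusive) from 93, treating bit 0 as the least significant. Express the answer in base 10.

2

v = 0001011101
Shift right by 5: 00010
Mask low 4 bits: 0010 = 2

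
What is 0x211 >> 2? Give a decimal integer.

132

0x211 = 1000010001
shift right by 2 → 0010000100 = 132
(equivalently, floor(529 / 4))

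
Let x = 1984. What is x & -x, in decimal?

x = 11111000000 = 1984
-x (two's complement) = …00001000000
AND   = 00001000000 = 64
(x & -x isolates the lowest set bit of x.)

64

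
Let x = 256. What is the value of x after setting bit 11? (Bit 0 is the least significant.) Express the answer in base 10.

x = 00000100000000
bit 11 is currently 0; set it via x | (1 << 11) = x | 2048
→ 00100100000000 = 2304

2304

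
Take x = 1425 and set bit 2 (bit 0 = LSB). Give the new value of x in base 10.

1429

x = 0010110010001
bit 2 is currently 0; set it via x | (1 << 2) = x | 4
→ 0010110010101 = 1429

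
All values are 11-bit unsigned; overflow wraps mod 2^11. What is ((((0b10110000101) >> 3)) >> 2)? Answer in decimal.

44

0b10110000101 = 10110000101
→ >> 3 → 00010110000 = 176
→ >> 2 → 00000101100 = 44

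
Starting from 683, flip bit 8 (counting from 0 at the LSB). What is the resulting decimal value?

x = 1010101011
bit 8 is currently 0; toggle it via x ^ (1 << 8) = x ^ 256
→ 1110101011 = 939

939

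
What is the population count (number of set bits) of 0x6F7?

9

0x6F7 = 11011110111
Count the 1s: 1 + 1 + 1 + 1 + 1 + 1 + 1 + 1 + 1 = 9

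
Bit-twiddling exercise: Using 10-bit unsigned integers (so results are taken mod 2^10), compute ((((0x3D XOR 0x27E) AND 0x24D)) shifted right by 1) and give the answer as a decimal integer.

0x3D = 0000111101
0x27E = 1001111110
→ XOR → 1001000011 = 579
0x24D = 1001001101
→ AND → 1001000001 = 577
→ shifted right by 1 → 0100100000 = 288

288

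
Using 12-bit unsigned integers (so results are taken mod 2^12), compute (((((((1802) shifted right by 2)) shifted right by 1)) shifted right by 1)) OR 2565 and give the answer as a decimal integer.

1802 = 011100001010
→ shifted right by 2 → 000111000010 = 450
→ shifted right by 1 → 000011100001 = 225
→ shifted right by 1 → 000001110000 = 112
2565 = 101000000101
→ OR → 101001110101 = 2677

2677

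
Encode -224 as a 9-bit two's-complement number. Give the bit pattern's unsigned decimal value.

288

224 in 9 bits: 011100000
Invert: 100011111
Add 1:  100100000 = 288
(Check: 2^9 - 224 = 512 - 224 = 288.)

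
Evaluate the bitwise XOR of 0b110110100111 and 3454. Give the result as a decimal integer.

217

a = 110110100111
3454 = 110101111110
XOR → 000011011001 = 217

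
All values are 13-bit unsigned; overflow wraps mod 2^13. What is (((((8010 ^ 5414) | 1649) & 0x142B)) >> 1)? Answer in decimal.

8010 = 1111101001010
5414 = 1010100100110
→ ^ → 0101001101100 = 2668
1649 = 0011001110001
→ | → 0111001111101 = 3709
0x142B = 1010000101011
→ & → 0010000101001 = 1065
→ >> 1 → 0001000010100 = 532

532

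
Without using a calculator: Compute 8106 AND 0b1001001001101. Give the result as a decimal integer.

8106 = 1111110101010
b = 1001001001101
AND → 1001000001000 = 4616

4616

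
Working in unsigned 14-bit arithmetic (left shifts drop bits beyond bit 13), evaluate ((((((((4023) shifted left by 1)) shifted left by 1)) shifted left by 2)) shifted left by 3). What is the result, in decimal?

4023 = 00111110110111
→ shifted left by 1 (mod 2^14) → 01111101101110 = 8046
→ shifted left by 1 (mod 2^14) → 11111011011100 = 16092
→ shifted left by 2 (mod 2^14) → 11101101110000 = 15216
→ shifted left by 3 (mod 2^14) → 01101110000000 = 7040

7040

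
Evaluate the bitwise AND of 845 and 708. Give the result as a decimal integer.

845 = 1101001101
708 = 1011000100
AND → 1001000100 = 580

580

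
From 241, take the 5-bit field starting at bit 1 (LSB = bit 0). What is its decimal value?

v = 000011110001
Shift right by 1: 00001111000
Mask low 5 bits: 11000 = 24

24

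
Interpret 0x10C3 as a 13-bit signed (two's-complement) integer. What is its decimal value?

-3901

pattern = 1000011000011 (MSB is 1 ⇒ negative)
Invert: 0111100111100, add 1 → 0111100111101 = 3901, so the value is -3901.
(Equivalently: 4291 - 2^13 = 4291 - 8192 = -3901.)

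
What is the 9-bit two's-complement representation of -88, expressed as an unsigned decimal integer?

88 in 9 bits: 001011000
Invert: 110100111
Add 1:  110101000 = 424
(Check: 2^9 - 88 = 512 - 88 = 424.)

424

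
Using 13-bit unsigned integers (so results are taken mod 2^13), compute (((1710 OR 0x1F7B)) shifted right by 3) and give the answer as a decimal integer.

1023

1710 = 0011010101110
0x1F7B = 1111101111011
→ OR → 1111111111111 = 8191
→ shifted right by 3 → 0001111111111 = 1023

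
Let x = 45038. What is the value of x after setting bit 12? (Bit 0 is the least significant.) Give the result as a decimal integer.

x = 1010111111101110
bit 12 is currently 0; set it via x | (1 << 12) = x | 4096
→ 1011111111101110 = 49134

49134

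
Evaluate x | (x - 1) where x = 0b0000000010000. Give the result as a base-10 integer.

x = 10000 = 16
x - 1 = 01111
OR    = 11111 = 31
(x | (x - 1) sets all bits below the lowest set bit.)

31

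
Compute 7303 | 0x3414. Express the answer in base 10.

7303 = 01110010000111
0x3414 = 11010000010100
 OR → 11110010010111 = 15511

15511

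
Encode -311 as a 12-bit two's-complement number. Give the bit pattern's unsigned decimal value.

3785

311 in 12 bits: 000100110111
Invert: 111011001000
Add 1:  111011001001 = 3785
(Check: 2^12 - 311 = 4096 - 311 = 3785.)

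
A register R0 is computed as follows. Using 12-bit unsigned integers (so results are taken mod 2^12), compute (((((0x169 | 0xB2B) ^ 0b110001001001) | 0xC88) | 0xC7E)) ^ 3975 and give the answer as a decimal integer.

121

0x169 = 000101101001
0xB2B = 101100101011
→ | → 101101101011 = 2923
0b110001001001 = 110001001001
→ ^ → 011100100010 = 1826
0xC88 = 110010001000
→ | → 111110101010 = 4010
0xC7E = 110001111110
→ | → 111111111110 = 4094
3975 = 111110000111
→ ^ → 000001111001 = 121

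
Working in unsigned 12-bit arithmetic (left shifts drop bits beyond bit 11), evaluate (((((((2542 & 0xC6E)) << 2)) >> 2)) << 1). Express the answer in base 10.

220

2542 = 100111101110
0xC6E = 110001101110
→ & → 100001101110 = 2158
→ << 2 (mod 2^12) → 000110111000 = 440
→ >> 2 → 000001101110 = 110
→ << 1 (mod 2^12) → 000011011100 = 220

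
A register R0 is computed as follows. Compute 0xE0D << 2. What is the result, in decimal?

14388

0xE0D = 00111000001101
shift left by 2 → 11100000110100 = 14388
(equivalently, 3597 × 2^2 = 3597 × 4)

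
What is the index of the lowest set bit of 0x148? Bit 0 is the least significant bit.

3

0x148 = 101001000
Trailing zeros: 3, so the lowest set bit is bit 3 (value 8).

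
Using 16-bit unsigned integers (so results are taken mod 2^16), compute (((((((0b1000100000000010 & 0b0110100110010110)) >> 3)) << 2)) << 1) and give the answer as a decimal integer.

2048

0b1000100000000010 = 1000100000000010
0b0110100110010110 = 0110100110010110
→ & → 0000100000000010 = 2050
→ >> 3 → 0000000100000000 = 256
→ << 2 (mod 2^16) → 0000010000000000 = 1024
→ << 1 (mod 2^16) → 0000100000000000 = 2048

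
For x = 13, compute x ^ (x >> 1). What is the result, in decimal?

x = 1101 = 13
x>>1 = 0110
XOR  = 1011 = 11
(x ^ (x >> 1) gives the standard binary-reflected Gray code of x.)

11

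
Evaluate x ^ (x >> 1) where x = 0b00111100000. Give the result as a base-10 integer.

x = 111100000 = 480
x>>1 = 011110000
XOR  = 100010000 = 272
(x ^ (x >> 1) gives the standard binary-reflected Gray code of x.)

272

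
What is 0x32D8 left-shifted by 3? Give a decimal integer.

104128

0x32D8 = 00011001011011000
shift left by 3 → 11001011011000000 = 104128
(equivalently, 13016 × 2^3 = 13016 × 8)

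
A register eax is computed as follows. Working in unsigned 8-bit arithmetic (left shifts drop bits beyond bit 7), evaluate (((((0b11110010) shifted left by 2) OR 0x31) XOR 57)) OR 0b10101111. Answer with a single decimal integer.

239

0b11110010 = 11110010
→ shifted left by 2 (mod 2^8) → 11001000 = 200
0x31 = 00110001
→ OR → 11111001 = 249
57 = 00111001
→ XOR → 11000000 = 192
0b10101111 = 10101111
→ OR → 11101111 = 239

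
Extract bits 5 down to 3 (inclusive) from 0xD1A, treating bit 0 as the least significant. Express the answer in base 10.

3

v = 0110100011010
Shift right by 3: 0110100011
Mask low 3 bits: 011 = 3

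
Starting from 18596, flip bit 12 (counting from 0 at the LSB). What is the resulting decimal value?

22692

x = 100100010100100
bit 12 is currently 0; toggle it via x ^ (1 << 12) = x ^ 4096
→ 101100010100100 = 22692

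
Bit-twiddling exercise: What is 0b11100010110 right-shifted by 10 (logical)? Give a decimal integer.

x = 11100010110
shift right by 10 → 00000000001 = 1
(equivalently, floor(1814 / 1024))

1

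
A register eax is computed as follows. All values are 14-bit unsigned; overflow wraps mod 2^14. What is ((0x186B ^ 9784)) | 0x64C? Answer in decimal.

15967

0x186B = 01100001101011
9784 = 10011000111000
→ ^ → 11111001010011 = 15955
0x64C = 00011001001100
→ | → 11111001011111 = 15967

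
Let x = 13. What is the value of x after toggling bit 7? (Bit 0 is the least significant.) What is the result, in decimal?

x = 000001101
bit 7 is currently 0; toggle it via x ^ (1 << 7) = x ^ 128
→ 010001101 = 141

141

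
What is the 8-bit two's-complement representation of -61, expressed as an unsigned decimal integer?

195

61 in 8 bits: 00111101
Invert: 11000010
Add 1:  11000011 = 195
(Check: 2^8 - 61 = 256 - 61 = 195.)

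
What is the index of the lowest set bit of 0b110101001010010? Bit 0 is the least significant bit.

0b110101001010010 = 110101001010010
Trailing zeros: 1, so the lowest set bit is bit 1 (value 2).

1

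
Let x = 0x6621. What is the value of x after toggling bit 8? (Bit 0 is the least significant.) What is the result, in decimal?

x = 110011000100001
bit 8 is currently 0; toggle it via x ^ (1 << 8) = x ^ 256
→ 110011100100001 = 26401

26401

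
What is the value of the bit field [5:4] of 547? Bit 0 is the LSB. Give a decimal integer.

2

v = 1000100011
Shift right by 4: 100010
Mask low 2 bits: 10 = 2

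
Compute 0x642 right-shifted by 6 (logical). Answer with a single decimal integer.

25

0x642 = 11001000010
shift right by 6 → 00000011001 = 25
(equivalently, floor(1602 / 64))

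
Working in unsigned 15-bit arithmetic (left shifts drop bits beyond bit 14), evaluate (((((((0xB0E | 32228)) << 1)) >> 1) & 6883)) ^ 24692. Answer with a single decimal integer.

31382

0xB0E = 000101100001110
32228 = 111110111100100
→ | → 111111111101110 = 32750
→ << 1 (mod 2^15) → 111111111011100 = 32732
→ >> 1 → 011111111101110 = 16366
6883 = 001101011100011
→ & → 001101011100010 = 6882
24692 = 110000001110100
→ ^ → 111101010010110 = 31382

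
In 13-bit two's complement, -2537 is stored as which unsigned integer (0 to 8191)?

5655

2537 in 13 bits: 0100111101001
Invert: 1011000010110
Add 1:  1011000010111 = 5655
(Check: 2^13 - 2537 = 8192 - 2537 = 5655.)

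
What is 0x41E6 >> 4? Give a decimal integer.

1054

0x41E6 = 100000111100110
shift right by 4 → 000010000011110 = 1054
(equivalently, floor(16870 / 16))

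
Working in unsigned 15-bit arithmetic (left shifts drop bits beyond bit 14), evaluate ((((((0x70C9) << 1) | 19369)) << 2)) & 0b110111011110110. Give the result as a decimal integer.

0x70C9 = 111000011001001
→ << 1 (mod 2^15) → 110000110010010 = 24978
19369 = 100101110101001
→ | → 110101110111011 = 27579
→ << 2 (mod 2^15) → 010111011101100 = 12012
0b110111011110110 = 110111011110110
→ & → 010111011100100 = 12004

12004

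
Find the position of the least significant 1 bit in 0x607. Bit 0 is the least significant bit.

0x607 = 11000000111
Trailing zeros: 0, so the lowest set bit is bit 0 (value 1).

0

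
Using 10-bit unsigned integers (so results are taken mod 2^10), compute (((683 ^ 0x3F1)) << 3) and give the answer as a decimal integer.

683 = 1010101011
0x3F1 = 1111110001
→ ^ → 0101011010 = 346
→ << 3 (mod 2^10) → 1011010000 = 720

720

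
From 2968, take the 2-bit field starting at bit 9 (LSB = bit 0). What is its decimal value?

1

v = 101110011000
Shift right by 9: 101
Mask low 2 bits: 01 = 1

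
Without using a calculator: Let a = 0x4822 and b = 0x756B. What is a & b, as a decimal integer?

16418

0x4822 = 100100000100010
0x756B = 111010101101011
AND → 100000000100010 = 16418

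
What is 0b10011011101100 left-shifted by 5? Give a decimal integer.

x = 0000010011011101100
shift left by 5 → 1001101110110000000 = 318848
(equivalently, 9964 × 2^5 = 9964 × 32)

318848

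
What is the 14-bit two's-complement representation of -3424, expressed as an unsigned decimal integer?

12960

3424 in 14 bits: 00110101100000
Invert: 11001010011111
Add 1:  11001010100000 = 12960
(Check: 2^14 - 3424 = 16384 - 3424 = 12960.)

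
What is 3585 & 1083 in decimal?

1025

3585 = 111000000001
1083 = 010000111011
AND → 010000000001 = 1025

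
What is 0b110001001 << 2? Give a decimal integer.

1572

x = 00110001001
shift left by 2 → 11000100100 = 1572
(equivalently, 393 × 2^2 = 393 × 4)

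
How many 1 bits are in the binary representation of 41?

41 = 101001
Count the 1s: 1 + 1 + 1 = 3

3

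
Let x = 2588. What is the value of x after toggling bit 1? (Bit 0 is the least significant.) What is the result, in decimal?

x = 000101000011100
bit 1 is currently 0; toggle it via x ^ (1 << 1) = x ^ 2
→ 000101000011110 = 2590

2590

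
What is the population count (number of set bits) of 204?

204 = 11001100
Count the 1s: 1 + 1 + 1 + 1 = 4

4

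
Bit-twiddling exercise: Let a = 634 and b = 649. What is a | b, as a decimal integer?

763

634 = 1001111010
649 = 1010001001
 OR → 1011111011 = 763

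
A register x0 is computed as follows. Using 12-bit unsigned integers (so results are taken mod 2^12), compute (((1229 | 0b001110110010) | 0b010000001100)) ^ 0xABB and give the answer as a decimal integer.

1229 = 010011001101
0b001110110010 = 001110110010
→ | → 011111111111 = 2047
0b010000001100 = 010000001100
→ | → 011111111111 = 2047
0xABB = 101010111011
→ ^ → 110101000100 = 3396

3396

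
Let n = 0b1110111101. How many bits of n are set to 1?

n = 1110111101
Count the 1s: 1 + 1 + 1 + 1 + 1 + 1 + 1 + 1 = 8

8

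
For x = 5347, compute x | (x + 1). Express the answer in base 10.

5351

x = 1010011100011 = 5347
x + 1 = 1010011100100
OR    = 1010011100111 = 5351
(x | (x + 1) sets the lowest cleared bit.)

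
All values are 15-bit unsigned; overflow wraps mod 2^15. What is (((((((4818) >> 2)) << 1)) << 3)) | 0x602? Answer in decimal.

20290

4818 = 001001011010010
→ >> 2 → 000010010110100 = 1204
→ << 1 (mod 2^15) → 000100101101000 = 2408
→ << 3 (mod 2^15) → 100101101000000 = 19264
0x602 = 000011000000010
→ | → 100111101000010 = 20290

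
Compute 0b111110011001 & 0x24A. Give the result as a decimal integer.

a = 111110011001
0x24A = 001001001010
AND → 001000001000 = 520

520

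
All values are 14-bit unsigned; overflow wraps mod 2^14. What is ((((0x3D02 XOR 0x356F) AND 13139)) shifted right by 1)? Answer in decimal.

0x3D02 = 11110100000010
0x356F = 11010101101111
→ XOR → 00100001101101 = 2157
13139 = 11001101010011
→ AND → 00000001000001 = 65
→ shifted right by 1 → 00000000100000 = 32

32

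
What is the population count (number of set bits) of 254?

7

254 = 11111110
Count the 1s: 1 + 1 + 1 + 1 + 1 + 1 + 1 = 7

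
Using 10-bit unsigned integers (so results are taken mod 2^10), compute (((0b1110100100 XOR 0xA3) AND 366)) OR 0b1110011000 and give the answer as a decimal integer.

0b1110100100 = 1110100100
0xA3 = 0010100011
→ XOR → 1100000111 = 775
366 = 0101101110
→ AND → 0100000110 = 262
0b1110011000 = 1110011000
→ OR → 1110011110 = 926

926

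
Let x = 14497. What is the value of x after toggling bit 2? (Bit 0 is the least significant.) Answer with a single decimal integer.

14501

x = 011100010100001
bit 2 is currently 0; toggle it via x ^ (1 << 2) = x ^ 4
→ 011100010100101 = 14501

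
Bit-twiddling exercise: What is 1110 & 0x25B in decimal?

1110 = 10001010110
0x25B = 01001011011
AND → 00001010010 = 82

82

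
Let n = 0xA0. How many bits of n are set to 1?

0xA0 = 10100000
Count the 1s: 1 + 1 = 2

2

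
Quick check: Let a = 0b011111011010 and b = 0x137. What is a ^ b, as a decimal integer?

1773

a = 11111011010
0x137 = 00100110111
XOR → 11011101101 = 1773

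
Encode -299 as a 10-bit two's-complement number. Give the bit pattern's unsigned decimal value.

299 in 10 bits: 0100101011
Invert: 1011010100
Add 1:  1011010101 = 725
(Check: 2^10 - 299 = 1024 - 299 = 725.)

725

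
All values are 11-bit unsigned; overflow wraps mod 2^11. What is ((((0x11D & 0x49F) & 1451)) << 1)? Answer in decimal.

18

0x11D = 00100011101
0x49F = 10010011111
→ & → 00000011101 = 29
1451 = 10110101011
→ & → 00000001001 = 9
→ << 1 (mod 2^11) → 00000010010 = 18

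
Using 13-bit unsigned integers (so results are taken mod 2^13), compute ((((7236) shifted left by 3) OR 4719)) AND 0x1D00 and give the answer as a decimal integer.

4096

7236 = 1110001000100
→ shifted left by 3 (mod 2^13) → 0001000100000 = 544
4719 = 1001001101111
→ OR → 1001001101111 = 4719
0x1D00 = 1110100000000
→ AND → 1000000000000 = 4096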